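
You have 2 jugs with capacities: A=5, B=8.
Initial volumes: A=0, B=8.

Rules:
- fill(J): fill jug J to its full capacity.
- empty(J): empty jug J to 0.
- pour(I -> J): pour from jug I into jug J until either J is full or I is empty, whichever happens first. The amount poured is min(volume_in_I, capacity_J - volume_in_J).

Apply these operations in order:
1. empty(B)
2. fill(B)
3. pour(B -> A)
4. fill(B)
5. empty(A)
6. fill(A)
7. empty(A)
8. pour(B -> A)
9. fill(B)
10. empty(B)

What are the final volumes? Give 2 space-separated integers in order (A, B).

Step 1: empty(B) -> (A=0 B=0)
Step 2: fill(B) -> (A=0 B=8)
Step 3: pour(B -> A) -> (A=5 B=3)
Step 4: fill(B) -> (A=5 B=8)
Step 5: empty(A) -> (A=0 B=8)
Step 6: fill(A) -> (A=5 B=8)
Step 7: empty(A) -> (A=0 B=8)
Step 8: pour(B -> A) -> (A=5 B=3)
Step 9: fill(B) -> (A=5 B=8)
Step 10: empty(B) -> (A=5 B=0)

Answer: 5 0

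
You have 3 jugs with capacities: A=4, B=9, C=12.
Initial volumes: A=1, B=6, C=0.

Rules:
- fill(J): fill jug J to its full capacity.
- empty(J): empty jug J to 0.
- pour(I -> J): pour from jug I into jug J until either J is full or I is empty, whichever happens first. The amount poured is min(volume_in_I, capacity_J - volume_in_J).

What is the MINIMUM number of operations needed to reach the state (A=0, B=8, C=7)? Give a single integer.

Answer: 6

Derivation:
BFS from (A=1, B=6, C=0). One shortest path:
  1. pour(A -> B) -> (A=0 B=7 C=0)
  2. fill(A) -> (A=4 B=7 C=0)
  3. pour(B -> C) -> (A=4 B=0 C=7)
  4. pour(A -> B) -> (A=0 B=4 C=7)
  5. fill(A) -> (A=4 B=4 C=7)
  6. pour(A -> B) -> (A=0 B=8 C=7)
Reached target in 6 moves.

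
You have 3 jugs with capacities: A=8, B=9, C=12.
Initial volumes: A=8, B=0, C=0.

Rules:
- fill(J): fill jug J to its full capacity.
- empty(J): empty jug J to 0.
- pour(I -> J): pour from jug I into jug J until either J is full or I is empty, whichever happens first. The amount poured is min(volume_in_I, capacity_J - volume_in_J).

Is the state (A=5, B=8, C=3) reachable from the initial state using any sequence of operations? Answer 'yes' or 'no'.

BFS explored all 554 reachable states.
Reachable set includes: (0,0,0), (0,0,1), (0,0,2), (0,0,3), (0,0,4), (0,0,5), (0,0,6), (0,0,7), (0,0,8), (0,0,9), (0,0,10), (0,0,11) ...
Target (A=5, B=8, C=3) not in reachable set → no.

Answer: no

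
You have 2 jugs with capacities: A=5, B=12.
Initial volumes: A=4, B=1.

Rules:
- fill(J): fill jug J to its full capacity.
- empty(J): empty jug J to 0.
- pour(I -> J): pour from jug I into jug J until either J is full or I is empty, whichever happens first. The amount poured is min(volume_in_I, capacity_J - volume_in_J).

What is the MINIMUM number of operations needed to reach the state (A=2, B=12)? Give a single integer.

Answer: 6

Derivation:
BFS from (A=4, B=1). One shortest path:
  1. empty(B) -> (A=4 B=0)
  2. pour(A -> B) -> (A=0 B=4)
  3. fill(A) -> (A=5 B=4)
  4. pour(A -> B) -> (A=0 B=9)
  5. fill(A) -> (A=5 B=9)
  6. pour(A -> B) -> (A=2 B=12)
Reached target in 6 moves.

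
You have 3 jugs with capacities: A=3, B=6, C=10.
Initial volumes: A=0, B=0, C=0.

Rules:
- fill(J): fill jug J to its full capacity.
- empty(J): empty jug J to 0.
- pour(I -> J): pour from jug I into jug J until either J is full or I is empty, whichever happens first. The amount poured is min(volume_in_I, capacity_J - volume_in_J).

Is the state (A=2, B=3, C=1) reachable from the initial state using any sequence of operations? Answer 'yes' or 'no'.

Answer: no

Derivation:
BFS explored all 218 reachable states.
Reachable set includes: (0,0,0), (0,0,1), (0,0,2), (0,0,3), (0,0,4), (0,0,5), (0,0,6), (0,0,7), (0,0,8), (0,0,9), (0,0,10), (0,1,0) ...
Target (A=2, B=3, C=1) not in reachable set → no.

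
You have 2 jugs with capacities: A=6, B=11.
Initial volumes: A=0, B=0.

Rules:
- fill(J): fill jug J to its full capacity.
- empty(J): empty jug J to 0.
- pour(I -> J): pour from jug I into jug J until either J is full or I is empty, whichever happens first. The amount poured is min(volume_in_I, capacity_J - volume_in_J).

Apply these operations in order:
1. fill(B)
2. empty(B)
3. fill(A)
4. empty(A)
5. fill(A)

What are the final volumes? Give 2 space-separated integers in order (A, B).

Step 1: fill(B) -> (A=0 B=11)
Step 2: empty(B) -> (A=0 B=0)
Step 3: fill(A) -> (A=6 B=0)
Step 4: empty(A) -> (A=0 B=0)
Step 5: fill(A) -> (A=6 B=0)

Answer: 6 0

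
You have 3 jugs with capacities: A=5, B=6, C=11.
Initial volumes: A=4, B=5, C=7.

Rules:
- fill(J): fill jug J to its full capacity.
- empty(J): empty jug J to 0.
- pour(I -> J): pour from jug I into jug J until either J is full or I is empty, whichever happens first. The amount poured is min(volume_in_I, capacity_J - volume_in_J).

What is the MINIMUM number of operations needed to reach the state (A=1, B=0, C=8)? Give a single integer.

Answer: 6

Derivation:
BFS from (A=4, B=5, C=7). One shortest path:
  1. empty(C) -> (A=4 B=5 C=0)
  2. pour(A -> B) -> (A=3 B=6 C=0)
  3. pour(A -> C) -> (A=0 B=6 C=3)
  4. pour(B -> A) -> (A=5 B=1 C=3)
  5. pour(A -> C) -> (A=0 B=1 C=8)
  6. pour(B -> A) -> (A=1 B=0 C=8)
Reached target in 6 moves.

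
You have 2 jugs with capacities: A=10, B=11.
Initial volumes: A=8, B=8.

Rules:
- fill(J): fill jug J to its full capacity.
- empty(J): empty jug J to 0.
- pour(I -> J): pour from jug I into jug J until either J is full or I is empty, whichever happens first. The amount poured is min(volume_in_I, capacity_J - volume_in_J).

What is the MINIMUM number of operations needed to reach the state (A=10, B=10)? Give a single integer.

BFS from (A=8, B=8). One shortest path:
  1. fill(A) -> (A=10 B=8)
  2. empty(B) -> (A=10 B=0)
  3. pour(A -> B) -> (A=0 B=10)
  4. fill(A) -> (A=10 B=10)
Reached target in 4 moves.

Answer: 4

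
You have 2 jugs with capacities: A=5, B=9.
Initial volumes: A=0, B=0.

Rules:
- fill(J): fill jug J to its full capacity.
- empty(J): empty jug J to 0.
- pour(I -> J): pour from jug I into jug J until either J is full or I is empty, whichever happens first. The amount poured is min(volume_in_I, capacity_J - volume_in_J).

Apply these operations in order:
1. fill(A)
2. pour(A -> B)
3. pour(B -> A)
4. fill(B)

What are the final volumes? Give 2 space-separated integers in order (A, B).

Answer: 5 9

Derivation:
Step 1: fill(A) -> (A=5 B=0)
Step 2: pour(A -> B) -> (A=0 B=5)
Step 3: pour(B -> A) -> (A=5 B=0)
Step 4: fill(B) -> (A=5 B=9)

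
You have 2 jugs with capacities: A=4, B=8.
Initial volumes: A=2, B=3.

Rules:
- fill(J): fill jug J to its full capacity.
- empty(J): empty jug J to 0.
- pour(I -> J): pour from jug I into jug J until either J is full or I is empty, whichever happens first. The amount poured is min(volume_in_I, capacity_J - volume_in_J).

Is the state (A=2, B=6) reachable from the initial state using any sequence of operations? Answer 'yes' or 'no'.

Answer: no

Derivation:
BFS explored all 25 reachable states.
Reachable set includes: (0,0), (0,1), (0,2), (0,3), (0,4), (0,5), (0,6), (0,7), (0,8), (1,0), (1,8), (2,0) ...
Target (A=2, B=6) not in reachable set → no.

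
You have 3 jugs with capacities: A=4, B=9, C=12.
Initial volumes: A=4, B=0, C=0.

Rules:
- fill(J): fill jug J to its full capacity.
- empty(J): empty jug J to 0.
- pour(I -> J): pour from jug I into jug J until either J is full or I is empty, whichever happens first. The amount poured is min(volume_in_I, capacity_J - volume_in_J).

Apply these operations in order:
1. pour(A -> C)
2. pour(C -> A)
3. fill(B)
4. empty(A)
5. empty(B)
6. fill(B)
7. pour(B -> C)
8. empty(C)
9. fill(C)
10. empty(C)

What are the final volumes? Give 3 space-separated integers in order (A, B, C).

Step 1: pour(A -> C) -> (A=0 B=0 C=4)
Step 2: pour(C -> A) -> (A=4 B=0 C=0)
Step 3: fill(B) -> (A=4 B=9 C=0)
Step 4: empty(A) -> (A=0 B=9 C=0)
Step 5: empty(B) -> (A=0 B=0 C=0)
Step 6: fill(B) -> (A=0 B=9 C=0)
Step 7: pour(B -> C) -> (A=0 B=0 C=9)
Step 8: empty(C) -> (A=0 B=0 C=0)
Step 9: fill(C) -> (A=0 B=0 C=12)
Step 10: empty(C) -> (A=0 B=0 C=0)

Answer: 0 0 0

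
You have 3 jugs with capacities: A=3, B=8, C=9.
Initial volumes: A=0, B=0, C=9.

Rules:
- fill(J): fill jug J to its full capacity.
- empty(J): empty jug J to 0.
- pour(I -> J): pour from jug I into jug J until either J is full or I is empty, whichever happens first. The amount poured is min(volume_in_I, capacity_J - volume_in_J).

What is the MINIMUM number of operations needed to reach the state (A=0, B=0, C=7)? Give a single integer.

BFS from (A=0, B=0, C=9). One shortest path:
  1. fill(A) -> (A=3 B=0 C=9)
  2. pour(A -> B) -> (A=0 B=3 C=9)
  3. fill(A) -> (A=3 B=3 C=9)
  4. pour(A -> B) -> (A=0 B=6 C=9)
  5. pour(C -> B) -> (A=0 B=8 C=7)
  6. empty(B) -> (A=0 B=0 C=7)
Reached target in 6 moves.

Answer: 6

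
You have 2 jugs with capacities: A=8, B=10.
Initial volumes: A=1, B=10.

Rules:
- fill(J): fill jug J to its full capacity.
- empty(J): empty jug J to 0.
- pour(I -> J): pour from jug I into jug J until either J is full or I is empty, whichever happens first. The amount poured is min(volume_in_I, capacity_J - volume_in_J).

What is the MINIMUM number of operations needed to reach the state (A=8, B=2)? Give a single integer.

Answer: 2

Derivation:
BFS from (A=1, B=10). One shortest path:
  1. empty(A) -> (A=0 B=10)
  2. pour(B -> A) -> (A=8 B=2)
Reached target in 2 moves.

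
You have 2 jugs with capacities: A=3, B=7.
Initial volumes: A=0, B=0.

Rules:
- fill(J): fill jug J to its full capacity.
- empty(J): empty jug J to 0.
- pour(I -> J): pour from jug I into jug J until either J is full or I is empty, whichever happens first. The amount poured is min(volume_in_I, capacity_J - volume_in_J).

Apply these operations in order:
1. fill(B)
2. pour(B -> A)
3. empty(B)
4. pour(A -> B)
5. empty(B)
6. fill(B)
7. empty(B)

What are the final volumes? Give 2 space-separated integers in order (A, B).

Answer: 0 0

Derivation:
Step 1: fill(B) -> (A=0 B=7)
Step 2: pour(B -> A) -> (A=3 B=4)
Step 3: empty(B) -> (A=3 B=0)
Step 4: pour(A -> B) -> (A=0 B=3)
Step 5: empty(B) -> (A=0 B=0)
Step 6: fill(B) -> (A=0 B=7)
Step 7: empty(B) -> (A=0 B=0)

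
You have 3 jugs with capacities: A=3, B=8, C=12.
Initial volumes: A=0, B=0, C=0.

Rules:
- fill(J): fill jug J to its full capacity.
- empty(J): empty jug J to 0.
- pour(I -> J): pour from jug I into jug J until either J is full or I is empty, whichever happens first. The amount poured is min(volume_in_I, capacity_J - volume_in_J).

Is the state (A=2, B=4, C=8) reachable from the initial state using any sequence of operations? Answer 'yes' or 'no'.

Answer: no

Derivation:
BFS explored all 314 reachable states.
Reachable set includes: (0,0,0), (0,0,1), (0,0,2), (0,0,3), (0,0,4), (0,0,5), (0,0,6), (0,0,7), (0,0,8), (0,0,9), (0,0,10), (0,0,11) ...
Target (A=2, B=4, C=8) not in reachable set → no.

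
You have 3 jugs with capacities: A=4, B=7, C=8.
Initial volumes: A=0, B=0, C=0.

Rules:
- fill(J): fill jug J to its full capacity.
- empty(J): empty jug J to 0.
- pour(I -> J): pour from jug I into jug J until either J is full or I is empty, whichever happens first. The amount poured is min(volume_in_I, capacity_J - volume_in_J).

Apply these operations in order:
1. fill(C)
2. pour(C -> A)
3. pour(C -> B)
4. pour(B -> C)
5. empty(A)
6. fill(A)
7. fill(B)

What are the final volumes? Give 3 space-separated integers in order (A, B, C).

Answer: 4 7 4

Derivation:
Step 1: fill(C) -> (A=0 B=0 C=8)
Step 2: pour(C -> A) -> (A=4 B=0 C=4)
Step 3: pour(C -> B) -> (A=4 B=4 C=0)
Step 4: pour(B -> C) -> (A=4 B=0 C=4)
Step 5: empty(A) -> (A=0 B=0 C=4)
Step 6: fill(A) -> (A=4 B=0 C=4)
Step 7: fill(B) -> (A=4 B=7 C=4)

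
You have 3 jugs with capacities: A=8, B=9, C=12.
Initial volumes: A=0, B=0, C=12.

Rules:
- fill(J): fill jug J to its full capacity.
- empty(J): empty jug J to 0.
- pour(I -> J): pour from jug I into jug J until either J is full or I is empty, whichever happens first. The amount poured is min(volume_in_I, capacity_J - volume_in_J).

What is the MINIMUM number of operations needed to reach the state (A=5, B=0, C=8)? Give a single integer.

BFS from (A=0, B=0, C=12). One shortest path:
  1. fill(B) -> (A=0 B=9 C=12)
  2. pour(B -> A) -> (A=8 B=1 C=12)
  3. empty(A) -> (A=0 B=1 C=12)
  4. pour(C -> A) -> (A=8 B=1 C=4)
  5. pour(C -> B) -> (A=8 B=5 C=0)
  6. pour(A -> C) -> (A=0 B=5 C=8)
  7. pour(B -> A) -> (A=5 B=0 C=8)
Reached target in 7 moves.

Answer: 7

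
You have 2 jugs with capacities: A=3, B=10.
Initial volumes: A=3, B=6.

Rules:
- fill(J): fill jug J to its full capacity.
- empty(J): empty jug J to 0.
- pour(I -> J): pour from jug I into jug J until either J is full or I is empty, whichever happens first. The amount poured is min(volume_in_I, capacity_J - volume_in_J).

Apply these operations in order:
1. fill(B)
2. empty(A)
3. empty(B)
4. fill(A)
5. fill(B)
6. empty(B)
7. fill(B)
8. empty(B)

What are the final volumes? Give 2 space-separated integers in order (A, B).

Answer: 3 0

Derivation:
Step 1: fill(B) -> (A=3 B=10)
Step 2: empty(A) -> (A=0 B=10)
Step 3: empty(B) -> (A=0 B=0)
Step 4: fill(A) -> (A=3 B=0)
Step 5: fill(B) -> (A=3 B=10)
Step 6: empty(B) -> (A=3 B=0)
Step 7: fill(B) -> (A=3 B=10)
Step 8: empty(B) -> (A=3 B=0)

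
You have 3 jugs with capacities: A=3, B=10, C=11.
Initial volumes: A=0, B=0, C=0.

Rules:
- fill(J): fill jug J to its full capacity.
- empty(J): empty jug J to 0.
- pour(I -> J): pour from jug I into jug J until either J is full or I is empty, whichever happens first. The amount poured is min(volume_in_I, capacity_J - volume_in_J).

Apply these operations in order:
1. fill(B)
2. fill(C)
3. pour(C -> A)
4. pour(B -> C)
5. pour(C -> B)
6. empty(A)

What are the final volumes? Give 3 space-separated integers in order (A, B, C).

Answer: 0 10 8

Derivation:
Step 1: fill(B) -> (A=0 B=10 C=0)
Step 2: fill(C) -> (A=0 B=10 C=11)
Step 3: pour(C -> A) -> (A=3 B=10 C=8)
Step 4: pour(B -> C) -> (A=3 B=7 C=11)
Step 5: pour(C -> B) -> (A=3 B=10 C=8)
Step 6: empty(A) -> (A=0 B=10 C=8)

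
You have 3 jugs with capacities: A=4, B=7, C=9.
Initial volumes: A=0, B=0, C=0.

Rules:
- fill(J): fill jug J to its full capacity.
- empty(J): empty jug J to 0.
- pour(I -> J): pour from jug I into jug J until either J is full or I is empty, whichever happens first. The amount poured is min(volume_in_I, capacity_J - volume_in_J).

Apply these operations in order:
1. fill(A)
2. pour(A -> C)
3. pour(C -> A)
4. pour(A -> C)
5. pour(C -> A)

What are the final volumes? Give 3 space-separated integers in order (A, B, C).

Step 1: fill(A) -> (A=4 B=0 C=0)
Step 2: pour(A -> C) -> (A=0 B=0 C=4)
Step 3: pour(C -> A) -> (A=4 B=0 C=0)
Step 4: pour(A -> C) -> (A=0 B=0 C=4)
Step 5: pour(C -> A) -> (A=4 B=0 C=0)

Answer: 4 0 0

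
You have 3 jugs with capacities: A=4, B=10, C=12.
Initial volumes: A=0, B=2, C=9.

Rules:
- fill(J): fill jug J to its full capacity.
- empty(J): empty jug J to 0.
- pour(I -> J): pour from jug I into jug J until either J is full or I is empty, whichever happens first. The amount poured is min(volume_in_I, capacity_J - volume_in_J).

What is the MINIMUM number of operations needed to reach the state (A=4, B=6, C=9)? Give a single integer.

BFS from (A=0, B=2, C=9). One shortest path:
  1. fill(B) -> (A=0 B=10 C=9)
  2. pour(B -> A) -> (A=4 B=6 C=9)
Reached target in 2 moves.

Answer: 2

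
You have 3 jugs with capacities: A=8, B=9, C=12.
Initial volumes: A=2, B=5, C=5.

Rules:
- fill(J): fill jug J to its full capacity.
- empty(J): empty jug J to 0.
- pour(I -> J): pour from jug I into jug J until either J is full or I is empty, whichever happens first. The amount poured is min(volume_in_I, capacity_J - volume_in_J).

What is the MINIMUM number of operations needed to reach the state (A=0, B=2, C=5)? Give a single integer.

Answer: 2

Derivation:
BFS from (A=2, B=5, C=5). One shortest path:
  1. empty(B) -> (A=2 B=0 C=5)
  2. pour(A -> B) -> (A=0 B=2 C=5)
Reached target in 2 moves.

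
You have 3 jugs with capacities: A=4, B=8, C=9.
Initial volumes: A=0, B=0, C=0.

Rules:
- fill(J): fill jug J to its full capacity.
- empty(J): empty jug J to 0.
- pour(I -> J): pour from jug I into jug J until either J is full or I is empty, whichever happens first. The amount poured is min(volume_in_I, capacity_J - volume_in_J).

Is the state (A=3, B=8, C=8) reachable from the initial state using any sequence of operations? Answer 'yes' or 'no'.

Answer: yes

Derivation:
BFS from (A=0, B=0, C=0):
  1. fill(A) -> (A=4 B=0 C=0)
  2. fill(B) -> (A=4 B=8 C=0)
  3. pour(B -> C) -> (A=4 B=0 C=8)
  4. fill(B) -> (A=4 B=8 C=8)
  5. pour(A -> C) -> (A=3 B=8 C=9)
  6. empty(C) -> (A=3 B=8 C=0)
  7. pour(B -> C) -> (A=3 B=0 C=8)
  8. fill(B) -> (A=3 B=8 C=8)
Target reached → yes.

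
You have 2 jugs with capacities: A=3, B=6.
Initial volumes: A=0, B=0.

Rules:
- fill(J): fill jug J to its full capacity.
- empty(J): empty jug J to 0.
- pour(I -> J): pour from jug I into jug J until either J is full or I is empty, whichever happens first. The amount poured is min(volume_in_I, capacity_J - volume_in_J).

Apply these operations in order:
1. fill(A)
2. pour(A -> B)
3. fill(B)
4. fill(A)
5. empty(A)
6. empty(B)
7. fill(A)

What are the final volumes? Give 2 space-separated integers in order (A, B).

Answer: 3 0

Derivation:
Step 1: fill(A) -> (A=3 B=0)
Step 2: pour(A -> B) -> (A=0 B=3)
Step 3: fill(B) -> (A=0 B=6)
Step 4: fill(A) -> (A=3 B=6)
Step 5: empty(A) -> (A=0 B=6)
Step 6: empty(B) -> (A=0 B=0)
Step 7: fill(A) -> (A=3 B=0)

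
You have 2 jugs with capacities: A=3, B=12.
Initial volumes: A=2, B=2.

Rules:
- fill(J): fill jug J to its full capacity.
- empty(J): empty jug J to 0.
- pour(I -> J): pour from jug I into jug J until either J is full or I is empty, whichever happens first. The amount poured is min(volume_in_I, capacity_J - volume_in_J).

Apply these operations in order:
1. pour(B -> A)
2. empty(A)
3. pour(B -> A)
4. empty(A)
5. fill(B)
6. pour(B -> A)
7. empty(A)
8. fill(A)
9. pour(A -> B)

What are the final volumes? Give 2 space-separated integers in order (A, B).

Step 1: pour(B -> A) -> (A=3 B=1)
Step 2: empty(A) -> (A=0 B=1)
Step 3: pour(B -> A) -> (A=1 B=0)
Step 4: empty(A) -> (A=0 B=0)
Step 5: fill(B) -> (A=0 B=12)
Step 6: pour(B -> A) -> (A=3 B=9)
Step 7: empty(A) -> (A=0 B=9)
Step 8: fill(A) -> (A=3 B=9)
Step 9: pour(A -> B) -> (A=0 B=12)

Answer: 0 12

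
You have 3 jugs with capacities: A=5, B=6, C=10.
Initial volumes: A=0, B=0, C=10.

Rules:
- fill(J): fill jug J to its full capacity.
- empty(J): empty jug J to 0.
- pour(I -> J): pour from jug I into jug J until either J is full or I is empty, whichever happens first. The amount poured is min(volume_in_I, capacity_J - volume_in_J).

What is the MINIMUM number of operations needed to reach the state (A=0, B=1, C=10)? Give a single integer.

Answer: 3

Derivation:
BFS from (A=0, B=0, C=10). One shortest path:
  1. fill(B) -> (A=0 B=6 C=10)
  2. pour(B -> A) -> (A=5 B=1 C=10)
  3. empty(A) -> (A=0 B=1 C=10)
Reached target in 3 moves.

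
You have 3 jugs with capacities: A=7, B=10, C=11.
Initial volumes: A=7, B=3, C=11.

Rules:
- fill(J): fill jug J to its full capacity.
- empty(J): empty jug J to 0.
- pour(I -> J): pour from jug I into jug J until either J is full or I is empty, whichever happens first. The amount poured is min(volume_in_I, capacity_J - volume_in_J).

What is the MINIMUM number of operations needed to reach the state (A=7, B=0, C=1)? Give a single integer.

Answer: 3

Derivation:
BFS from (A=7, B=3, C=11). One shortest path:
  1. empty(B) -> (A=7 B=0 C=11)
  2. pour(C -> B) -> (A=7 B=10 C=1)
  3. empty(B) -> (A=7 B=0 C=1)
Reached target in 3 moves.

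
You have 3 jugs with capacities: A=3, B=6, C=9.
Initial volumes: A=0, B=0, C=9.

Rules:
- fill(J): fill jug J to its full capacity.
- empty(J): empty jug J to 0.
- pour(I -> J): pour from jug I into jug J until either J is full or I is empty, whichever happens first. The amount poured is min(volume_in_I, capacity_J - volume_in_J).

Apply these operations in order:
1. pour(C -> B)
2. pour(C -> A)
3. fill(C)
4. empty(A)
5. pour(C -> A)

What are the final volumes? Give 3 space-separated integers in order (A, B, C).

Step 1: pour(C -> B) -> (A=0 B=6 C=3)
Step 2: pour(C -> A) -> (A=3 B=6 C=0)
Step 3: fill(C) -> (A=3 B=6 C=9)
Step 4: empty(A) -> (A=0 B=6 C=9)
Step 5: pour(C -> A) -> (A=3 B=6 C=6)

Answer: 3 6 6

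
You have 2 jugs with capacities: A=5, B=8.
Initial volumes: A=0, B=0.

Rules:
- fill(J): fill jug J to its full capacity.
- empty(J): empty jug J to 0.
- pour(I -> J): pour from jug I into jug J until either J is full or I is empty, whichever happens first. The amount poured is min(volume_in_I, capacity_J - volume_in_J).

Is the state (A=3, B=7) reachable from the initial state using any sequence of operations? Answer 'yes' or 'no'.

BFS explored all 26 reachable states.
Reachable set includes: (0,0), (0,1), (0,2), (0,3), (0,4), (0,5), (0,6), (0,7), (0,8), (1,0), (1,8), (2,0) ...
Target (A=3, B=7) not in reachable set → no.

Answer: no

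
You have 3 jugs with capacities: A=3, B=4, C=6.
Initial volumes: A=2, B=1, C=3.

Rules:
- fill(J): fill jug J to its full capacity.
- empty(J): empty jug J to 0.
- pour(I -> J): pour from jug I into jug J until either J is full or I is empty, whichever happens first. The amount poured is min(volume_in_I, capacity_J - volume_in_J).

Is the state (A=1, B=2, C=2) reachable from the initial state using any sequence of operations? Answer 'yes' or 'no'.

BFS explored all 111 reachable states.
Reachable set includes: (0,0,0), (0,0,1), (0,0,2), (0,0,3), (0,0,4), (0,0,5), (0,0,6), (0,1,0), (0,1,1), (0,1,2), (0,1,3), (0,1,4) ...
Target (A=1, B=2, C=2) not in reachable set → no.

Answer: no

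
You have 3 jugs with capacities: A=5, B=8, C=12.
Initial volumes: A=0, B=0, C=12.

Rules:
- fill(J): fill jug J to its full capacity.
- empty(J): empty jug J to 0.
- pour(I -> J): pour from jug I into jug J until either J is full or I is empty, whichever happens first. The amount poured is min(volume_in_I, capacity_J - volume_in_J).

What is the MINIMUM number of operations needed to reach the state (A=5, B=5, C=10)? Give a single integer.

BFS from (A=0, B=0, C=12). One shortest path:
  1. fill(B) -> (A=0 B=8 C=12)
  2. pour(B -> A) -> (A=5 B=3 C=12)
  3. empty(A) -> (A=0 B=3 C=12)
  4. pour(B -> A) -> (A=3 B=0 C=12)
  5. pour(C -> A) -> (A=5 B=0 C=10)
  6. pour(A -> B) -> (A=0 B=5 C=10)
  7. fill(A) -> (A=5 B=5 C=10)
Reached target in 7 moves.

Answer: 7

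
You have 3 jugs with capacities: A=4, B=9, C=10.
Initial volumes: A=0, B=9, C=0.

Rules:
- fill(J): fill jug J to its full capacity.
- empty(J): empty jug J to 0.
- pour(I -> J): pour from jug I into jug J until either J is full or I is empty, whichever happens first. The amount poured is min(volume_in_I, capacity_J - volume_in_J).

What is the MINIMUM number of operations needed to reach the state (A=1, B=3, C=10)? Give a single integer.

Answer: 7

Derivation:
BFS from (A=0, B=9, C=0). One shortest path:
  1. pour(B -> A) -> (A=4 B=5 C=0)
  2. empty(A) -> (A=0 B=5 C=0)
  3. pour(B -> A) -> (A=4 B=1 C=0)
  4. pour(A -> C) -> (A=0 B=1 C=4)
  5. pour(B -> A) -> (A=1 B=0 C=4)
  6. fill(B) -> (A=1 B=9 C=4)
  7. pour(B -> C) -> (A=1 B=3 C=10)
Reached target in 7 moves.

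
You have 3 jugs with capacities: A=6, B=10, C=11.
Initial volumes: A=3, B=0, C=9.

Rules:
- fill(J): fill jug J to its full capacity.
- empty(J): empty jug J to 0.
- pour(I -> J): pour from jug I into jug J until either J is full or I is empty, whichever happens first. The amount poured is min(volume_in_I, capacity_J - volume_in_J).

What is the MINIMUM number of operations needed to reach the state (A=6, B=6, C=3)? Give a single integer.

BFS from (A=3, B=0, C=9). One shortest path:
  1. fill(A) -> (A=6 B=0 C=9)
  2. pour(A -> B) -> (A=0 B=6 C=9)
  3. pour(C -> A) -> (A=6 B=6 C=3)
Reached target in 3 moves.

Answer: 3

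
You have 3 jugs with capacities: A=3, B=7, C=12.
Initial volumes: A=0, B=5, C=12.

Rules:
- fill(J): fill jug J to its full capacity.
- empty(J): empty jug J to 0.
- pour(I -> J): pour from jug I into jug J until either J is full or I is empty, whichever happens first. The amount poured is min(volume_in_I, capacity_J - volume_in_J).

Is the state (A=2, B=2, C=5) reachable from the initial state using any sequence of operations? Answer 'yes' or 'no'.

BFS explored all 284 reachable states.
Reachable set includes: (0,0,0), (0,0,1), (0,0,2), (0,0,3), (0,0,4), (0,0,5), (0,0,6), (0,0,7), (0,0,8), (0,0,9), (0,0,10), (0,0,11) ...
Target (A=2, B=2, C=5) not in reachable set → no.

Answer: no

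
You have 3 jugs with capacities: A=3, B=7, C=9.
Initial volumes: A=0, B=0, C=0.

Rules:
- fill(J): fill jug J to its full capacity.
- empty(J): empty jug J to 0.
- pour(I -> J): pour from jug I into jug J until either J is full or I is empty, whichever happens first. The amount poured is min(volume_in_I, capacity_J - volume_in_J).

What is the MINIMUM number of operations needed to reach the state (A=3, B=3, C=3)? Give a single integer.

Answer: 4

Derivation:
BFS from (A=0, B=0, C=0). One shortest path:
  1. fill(C) -> (A=0 B=0 C=9)
  2. pour(C -> A) -> (A=3 B=0 C=6)
  3. pour(A -> B) -> (A=0 B=3 C=6)
  4. pour(C -> A) -> (A=3 B=3 C=3)
Reached target in 4 moves.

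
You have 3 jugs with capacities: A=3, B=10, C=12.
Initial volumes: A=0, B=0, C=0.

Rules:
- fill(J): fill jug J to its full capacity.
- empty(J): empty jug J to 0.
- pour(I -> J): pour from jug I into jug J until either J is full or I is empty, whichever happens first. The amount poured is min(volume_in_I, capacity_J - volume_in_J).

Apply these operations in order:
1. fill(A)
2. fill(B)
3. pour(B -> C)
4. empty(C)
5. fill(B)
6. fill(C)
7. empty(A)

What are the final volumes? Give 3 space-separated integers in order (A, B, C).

Step 1: fill(A) -> (A=3 B=0 C=0)
Step 2: fill(B) -> (A=3 B=10 C=0)
Step 3: pour(B -> C) -> (A=3 B=0 C=10)
Step 4: empty(C) -> (A=3 B=0 C=0)
Step 5: fill(B) -> (A=3 B=10 C=0)
Step 6: fill(C) -> (A=3 B=10 C=12)
Step 7: empty(A) -> (A=0 B=10 C=12)

Answer: 0 10 12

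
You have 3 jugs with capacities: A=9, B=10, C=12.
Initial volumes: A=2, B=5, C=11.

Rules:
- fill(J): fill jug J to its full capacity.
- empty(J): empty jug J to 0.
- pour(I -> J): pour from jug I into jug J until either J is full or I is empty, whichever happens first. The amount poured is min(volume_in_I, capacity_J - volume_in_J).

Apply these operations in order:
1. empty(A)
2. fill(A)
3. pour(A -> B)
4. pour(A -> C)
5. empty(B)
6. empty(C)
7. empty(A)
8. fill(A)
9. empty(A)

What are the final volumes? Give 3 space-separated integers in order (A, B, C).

Step 1: empty(A) -> (A=0 B=5 C=11)
Step 2: fill(A) -> (A=9 B=5 C=11)
Step 3: pour(A -> B) -> (A=4 B=10 C=11)
Step 4: pour(A -> C) -> (A=3 B=10 C=12)
Step 5: empty(B) -> (A=3 B=0 C=12)
Step 6: empty(C) -> (A=3 B=0 C=0)
Step 7: empty(A) -> (A=0 B=0 C=0)
Step 8: fill(A) -> (A=9 B=0 C=0)
Step 9: empty(A) -> (A=0 B=0 C=0)

Answer: 0 0 0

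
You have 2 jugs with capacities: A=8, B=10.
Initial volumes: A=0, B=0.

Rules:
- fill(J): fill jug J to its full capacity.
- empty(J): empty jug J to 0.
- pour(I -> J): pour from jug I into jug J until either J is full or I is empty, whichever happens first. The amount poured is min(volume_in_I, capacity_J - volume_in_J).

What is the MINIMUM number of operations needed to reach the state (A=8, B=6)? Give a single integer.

Answer: 7

Derivation:
BFS from (A=0, B=0). One shortest path:
  1. fill(A) -> (A=8 B=0)
  2. pour(A -> B) -> (A=0 B=8)
  3. fill(A) -> (A=8 B=8)
  4. pour(A -> B) -> (A=6 B=10)
  5. empty(B) -> (A=6 B=0)
  6. pour(A -> B) -> (A=0 B=6)
  7. fill(A) -> (A=8 B=6)
Reached target in 7 moves.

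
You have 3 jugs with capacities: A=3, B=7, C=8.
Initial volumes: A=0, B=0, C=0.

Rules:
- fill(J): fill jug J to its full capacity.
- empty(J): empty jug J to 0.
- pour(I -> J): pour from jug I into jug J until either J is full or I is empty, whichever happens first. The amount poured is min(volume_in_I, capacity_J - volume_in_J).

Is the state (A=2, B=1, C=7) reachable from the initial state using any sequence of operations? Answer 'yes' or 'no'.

Answer: no

Derivation:
BFS explored all 204 reachable states.
Reachable set includes: (0,0,0), (0,0,1), (0,0,2), (0,0,3), (0,0,4), (0,0,5), (0,0,6), (0,0,7), (0,0,8), (0,1,0), (0,1,1), (0,1,2) ...
Target (A=2, B=1, C=7) not in reachable set → no.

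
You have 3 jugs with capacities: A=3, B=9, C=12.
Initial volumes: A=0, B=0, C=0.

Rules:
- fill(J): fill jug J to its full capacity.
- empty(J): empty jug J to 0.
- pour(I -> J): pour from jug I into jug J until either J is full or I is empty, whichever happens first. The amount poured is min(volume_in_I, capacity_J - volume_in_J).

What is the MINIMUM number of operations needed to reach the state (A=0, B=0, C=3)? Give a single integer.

Answer: 2

Derivation:
BFS from (A=0, B=0, C=0). One shortest path:
  1. fill(A) -> (A=3 B=0 C=0)
  2. pour(A -> C) -> (A=0 B=0 C=3)
Reached target in 2 moves.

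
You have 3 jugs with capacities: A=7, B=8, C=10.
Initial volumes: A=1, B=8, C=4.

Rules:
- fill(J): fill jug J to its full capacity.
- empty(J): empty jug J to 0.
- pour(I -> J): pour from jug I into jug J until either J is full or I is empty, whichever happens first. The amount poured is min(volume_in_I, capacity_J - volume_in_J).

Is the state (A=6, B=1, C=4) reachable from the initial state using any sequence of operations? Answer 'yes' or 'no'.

BFS explored all 414 reachable states.
Reachable set includes: (0,0,0), (0,0,1), (0,0,2), (0,0,3), (0,0,4), (0,0,5), (0,0,6), (0,0,7), (0,0,8), (0,0,9), (0,0,10), (0,1,0) ...
Target (A=6, B=1, C=4) not in reachable set → no.

Answer: no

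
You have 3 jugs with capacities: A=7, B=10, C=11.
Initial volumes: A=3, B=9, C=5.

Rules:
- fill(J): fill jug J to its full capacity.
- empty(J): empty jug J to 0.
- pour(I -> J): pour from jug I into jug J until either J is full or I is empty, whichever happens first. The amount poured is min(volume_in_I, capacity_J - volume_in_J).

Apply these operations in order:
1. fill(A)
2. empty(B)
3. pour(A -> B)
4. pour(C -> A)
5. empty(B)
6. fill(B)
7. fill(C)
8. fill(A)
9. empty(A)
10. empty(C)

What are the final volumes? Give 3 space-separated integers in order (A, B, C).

Answer: 0 10 0

Derivation:
Step 1: fill(A) -> (A=7 B=9 C=5)
Step 2: empty(B) -> (A=7 B=0 C=5)
Step 3: pour(A -> B) -> (A=0 B=7 C=5)
Step 4: pour(C -> A) -> (A=5 B=7 C=0)
Step 5: empty(B) -> (A=5 B=0 C=0)
Step 6: fill(B) -> (A=5 B=10 C=0)
Step 7: fill(C) -> (A=5 B=10 C=11)
Step 8: fill(A) -> (A=7 B=10 C=11)
Step 9: empty(A) -> (A=0 B=10 C=11)
Step 10: empty(C) -> (A=0 B=10 C=0)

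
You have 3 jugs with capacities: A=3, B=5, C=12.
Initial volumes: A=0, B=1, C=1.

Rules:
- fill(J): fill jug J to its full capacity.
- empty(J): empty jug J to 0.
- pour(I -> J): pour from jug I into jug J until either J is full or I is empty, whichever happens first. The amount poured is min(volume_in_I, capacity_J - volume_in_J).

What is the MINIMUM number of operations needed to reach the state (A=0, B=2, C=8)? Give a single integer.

BFS from (A=0, B=1, C=1). One shortest path:
  1. fill(C) -> (A=0 B=1 C=12)
  2. pour(C -> B) -> (A=0 B=5 C=8)
  3. pour(B -> A) -> (A=3 B=2 C=8)
  4. empty(A) -> (A=0 B=2 C=8)
Reached target in 4 moves.

Answer: 4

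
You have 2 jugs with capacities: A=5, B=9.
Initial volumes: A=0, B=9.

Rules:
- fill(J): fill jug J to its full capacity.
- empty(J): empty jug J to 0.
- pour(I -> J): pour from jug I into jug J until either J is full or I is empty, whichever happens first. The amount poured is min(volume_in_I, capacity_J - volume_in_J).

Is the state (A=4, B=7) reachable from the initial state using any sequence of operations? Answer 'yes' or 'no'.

Answer: no

Derivation:
BFS explored all 28 reachable states.
Reachable set includes: (0,0), (0,1), (0,2), (0,3), (0,4), (0,5), (0,6), (0,7), (0,8), (0,9), (1,0), (1,9) ...
Target (A=4, B=7) not in reachable set → no.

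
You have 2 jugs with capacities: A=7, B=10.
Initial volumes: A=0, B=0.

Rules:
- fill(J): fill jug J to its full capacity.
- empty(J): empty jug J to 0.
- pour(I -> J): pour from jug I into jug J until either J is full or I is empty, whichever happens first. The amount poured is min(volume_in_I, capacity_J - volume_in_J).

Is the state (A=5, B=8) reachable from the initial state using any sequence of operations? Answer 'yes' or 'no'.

BFS explored all 34 reachable states.
Reachable set includes: (0,0), (0,1), (0,2), (0,3), (0,4), (0,5), (0,6), (0,7), (0,8), (0,9), (0,10), (1,0) ...
Target (A=5, B=8) not in reachable set → no.

Answer: no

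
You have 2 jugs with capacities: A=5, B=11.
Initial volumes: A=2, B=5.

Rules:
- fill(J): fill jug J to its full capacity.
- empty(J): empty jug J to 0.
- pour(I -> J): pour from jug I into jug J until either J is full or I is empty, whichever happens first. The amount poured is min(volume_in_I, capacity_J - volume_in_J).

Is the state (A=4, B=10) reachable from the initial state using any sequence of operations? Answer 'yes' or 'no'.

Answer: no

Derivation:
BFS explored all 33 reachable states.
Reachable set includes: (0,0), (0,1), (0,2), (0,3), (0,4), (0,5), (0,6), (0,7), (0,8), (0,9), (0,10), (0,11) ...
Target (A=4, B=10) not in reachable set → no.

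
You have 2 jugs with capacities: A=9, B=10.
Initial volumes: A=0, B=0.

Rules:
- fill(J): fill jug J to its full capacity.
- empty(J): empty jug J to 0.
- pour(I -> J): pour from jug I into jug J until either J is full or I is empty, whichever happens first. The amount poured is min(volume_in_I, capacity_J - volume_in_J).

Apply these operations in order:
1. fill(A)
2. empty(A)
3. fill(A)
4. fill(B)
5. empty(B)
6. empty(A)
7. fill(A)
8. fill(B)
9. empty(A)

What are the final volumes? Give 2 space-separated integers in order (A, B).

Step 1: fill(A) -> (A=9 B=0)
Step 2: empty(A) -> (A=0 B=0)
Step 3: fill(A) -> (A=9 B=0)
Step 4: fill(B) -> (A=9 B=10)
Step 5: empty(B) -> (A=9 B=0)
Step 6: empty(A) -> (A=0 B=0)
Step 7: fill(A) -> (A=9 B=0)
Step 8: fill(B) -> (A=9 B=10)
Step 9: empty(A) -> (A=0 B=10)

Answer: 0 10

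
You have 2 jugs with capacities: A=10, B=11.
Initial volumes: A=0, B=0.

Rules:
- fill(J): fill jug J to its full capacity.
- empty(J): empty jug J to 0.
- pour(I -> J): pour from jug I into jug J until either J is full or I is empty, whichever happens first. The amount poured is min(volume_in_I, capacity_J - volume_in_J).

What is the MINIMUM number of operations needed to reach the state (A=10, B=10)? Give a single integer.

Answer: 3

Derivation:
BFS from (A=0, B=0). One shortest path:
  1. fill(A) -> (A=10 B=0)
  2. pour(A -> B) -> (A=0 B=10)
  3. fill(A) -> (A=10 B=10)
Reached target in 3 moves.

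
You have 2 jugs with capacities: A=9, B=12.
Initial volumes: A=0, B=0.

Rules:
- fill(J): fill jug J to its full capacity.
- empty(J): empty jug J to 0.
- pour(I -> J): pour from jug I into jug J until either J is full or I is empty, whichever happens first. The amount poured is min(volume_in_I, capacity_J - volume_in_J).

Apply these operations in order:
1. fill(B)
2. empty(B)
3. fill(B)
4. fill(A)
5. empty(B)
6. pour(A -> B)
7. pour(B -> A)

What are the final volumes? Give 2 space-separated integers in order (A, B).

Answer: 9 0

Derivation:
Step 1: fill(B) -> (A=0 B=12)
Step 2: empty(B) -> (A=0 B=0)
Step 3: fill(B) -> (A=0 B=12)
Step 4: fill(A) -> (A=9 B=12)
Step 5: empty(B) -> (A=9 B=0)
Step 6: pour(A -> B) -> (A=0 B=9)
Step 7: pour(B -> A) -> (A=9 B=0)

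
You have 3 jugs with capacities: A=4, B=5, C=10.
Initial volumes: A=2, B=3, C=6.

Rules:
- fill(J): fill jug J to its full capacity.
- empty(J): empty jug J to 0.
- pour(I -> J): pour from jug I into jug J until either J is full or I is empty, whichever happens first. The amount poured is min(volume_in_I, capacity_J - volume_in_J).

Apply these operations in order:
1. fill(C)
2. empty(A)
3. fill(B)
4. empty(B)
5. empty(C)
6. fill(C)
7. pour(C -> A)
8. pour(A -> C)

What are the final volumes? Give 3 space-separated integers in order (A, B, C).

Step 1: fill(C) -> (A=2 B=3 C=10)
Step 2: empty(A) -> (A=0 B=3 C=10)
Step 3: fill(B) -> (A=0 B=5 C=10)
Step 4: empty(B) -> (A=0 B=0 C=10)
Step 5: empty(C) -> (A=0 B=0 C=0)
Step 6: fill(C) -> (A=0 B=0 C=10)
Step 7: pour(C -> A) -> (A=4 B=0 C=6)
Step 8: pour(A -> C) -> (A=0 B=0 C=10)

Answer: 0 0 10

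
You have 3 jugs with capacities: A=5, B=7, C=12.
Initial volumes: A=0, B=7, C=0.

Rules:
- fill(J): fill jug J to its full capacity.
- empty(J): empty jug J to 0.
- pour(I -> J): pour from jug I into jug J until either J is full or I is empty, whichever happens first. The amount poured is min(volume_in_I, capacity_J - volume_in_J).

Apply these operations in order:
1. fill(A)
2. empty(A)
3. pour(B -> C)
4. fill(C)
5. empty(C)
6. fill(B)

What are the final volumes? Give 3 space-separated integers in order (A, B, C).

Step 1: fill(A) -> (A=5 B=7 C=0)
Step 2: empty(A) -> (A=0 B=7 C=0)
Step 3: pour(B -> C) -> (A=0 B=0 C=7)
Step 4: fill(C) -> (A=0 B=0 C=12)
Step 5: empty(C) -> (A=0 B=0 C=0)
Step 6: fill(B) -> (A=0 B=7 C=0)

Answer: 0 7 0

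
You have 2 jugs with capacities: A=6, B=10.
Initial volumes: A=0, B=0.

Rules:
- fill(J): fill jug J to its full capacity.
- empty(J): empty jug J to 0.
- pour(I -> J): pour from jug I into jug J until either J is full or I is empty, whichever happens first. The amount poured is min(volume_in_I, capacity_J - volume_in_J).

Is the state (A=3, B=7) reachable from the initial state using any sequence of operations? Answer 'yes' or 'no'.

Answer: no

Derivation:
BFS explored all 16 reachable states.
Reachable set includes: (0,0), (0,2), (0,4), (0,6), (0,8), (0,10), (2,0), (2,10), (4,0), (4,10), (6,0), (6,2) ...
Target (A=3, B=7) not in reachable set → no.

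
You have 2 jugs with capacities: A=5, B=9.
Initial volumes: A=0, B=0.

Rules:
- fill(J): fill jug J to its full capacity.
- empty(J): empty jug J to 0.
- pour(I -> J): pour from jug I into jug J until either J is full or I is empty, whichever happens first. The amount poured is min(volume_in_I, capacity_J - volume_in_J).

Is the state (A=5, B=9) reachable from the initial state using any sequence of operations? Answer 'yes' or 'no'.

BFS from (A=0, B=0):
  1. fill(A) -> (A=5 B=0)
  2. fill(B) -> (A=5 B=9)
Target reached → yes.

Answer: yes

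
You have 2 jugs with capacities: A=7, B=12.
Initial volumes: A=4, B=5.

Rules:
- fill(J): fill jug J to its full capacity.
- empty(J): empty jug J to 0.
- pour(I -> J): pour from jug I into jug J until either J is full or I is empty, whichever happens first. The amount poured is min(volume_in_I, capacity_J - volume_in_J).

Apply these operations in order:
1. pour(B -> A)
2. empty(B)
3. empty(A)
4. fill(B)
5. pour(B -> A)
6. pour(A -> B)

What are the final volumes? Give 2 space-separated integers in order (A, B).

Answer: 0 12

Derivation:
Step 1: pour(B -> A) -> (A=7 B=2)
Step 2: empty(B) -> (A=7 B=0)
Step 3: empty(A) -> (A=0 B=0)
Step 4: fill(B) -> (A=0 B=12)
Step 5: pour(B -> A) -> (A=7 B=5)
Step 6: pour(A -> B) -> (A=0 B=12)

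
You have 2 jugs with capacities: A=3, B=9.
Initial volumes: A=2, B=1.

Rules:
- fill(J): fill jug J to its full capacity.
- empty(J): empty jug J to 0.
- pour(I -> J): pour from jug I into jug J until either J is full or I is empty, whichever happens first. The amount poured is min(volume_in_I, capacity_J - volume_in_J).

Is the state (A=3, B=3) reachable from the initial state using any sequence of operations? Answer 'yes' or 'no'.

BFS from (A=2, B=1):
  1. pour(A -> B) -> (A=0 B=3)
  2. fill(A) -> (A=3 B=3)
Target reached → yes.

Answer: yes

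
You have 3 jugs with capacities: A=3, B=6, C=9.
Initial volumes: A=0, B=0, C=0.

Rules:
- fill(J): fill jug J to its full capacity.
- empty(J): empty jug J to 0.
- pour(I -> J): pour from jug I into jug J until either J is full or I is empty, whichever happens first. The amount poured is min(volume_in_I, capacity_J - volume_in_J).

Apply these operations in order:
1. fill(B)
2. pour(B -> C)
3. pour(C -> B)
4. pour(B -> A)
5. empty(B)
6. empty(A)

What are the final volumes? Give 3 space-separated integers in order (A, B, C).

Answer: 0 0 0

Derivation:
Step 1: fill(B) -> (A=0 B=6 C=0)
Step 2: pour(B -> C) -> (A=0 B=0 C=6)
Step 3: pour(C -> B) -> (A=0 B=6 C=0)
Step 4: pour(B -> A) -> (A=3 B=3 C=0)
Step 5: empty(B) -> (A=3 B=0 C=0)
Step 6: empty(A) -> (A=0 B=0 C=0)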